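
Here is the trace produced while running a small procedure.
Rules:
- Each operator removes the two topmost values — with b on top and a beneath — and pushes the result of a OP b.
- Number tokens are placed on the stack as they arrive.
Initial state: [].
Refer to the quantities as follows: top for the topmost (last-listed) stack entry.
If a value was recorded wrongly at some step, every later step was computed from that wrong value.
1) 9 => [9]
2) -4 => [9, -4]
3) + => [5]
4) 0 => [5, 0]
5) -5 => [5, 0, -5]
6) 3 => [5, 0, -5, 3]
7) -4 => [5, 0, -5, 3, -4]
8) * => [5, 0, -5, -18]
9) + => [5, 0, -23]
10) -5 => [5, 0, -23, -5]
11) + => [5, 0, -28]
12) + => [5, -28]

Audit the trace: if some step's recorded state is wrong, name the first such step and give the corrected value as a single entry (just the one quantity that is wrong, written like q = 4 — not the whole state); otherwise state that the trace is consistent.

step 8, top = -12

Recomputing the run from the initial state:
step 1: [9]
step 2: [9, -4]
step 3: [5]
step 4: [5, 0]
step 5: [5, 0, -5]
step 6: [5, 0, -5, 3]
step 7: [5, 0, -5, 3, -4]
step 8: [5, 0, -5, -12]
step 9: [5, 0, -17]
step 10: [5, 0, -17, -5]
step 11: [5, 0, -22]
step 12: [5, -22]
The first disagreement with the trace is at step 8, where the value should be top = -12.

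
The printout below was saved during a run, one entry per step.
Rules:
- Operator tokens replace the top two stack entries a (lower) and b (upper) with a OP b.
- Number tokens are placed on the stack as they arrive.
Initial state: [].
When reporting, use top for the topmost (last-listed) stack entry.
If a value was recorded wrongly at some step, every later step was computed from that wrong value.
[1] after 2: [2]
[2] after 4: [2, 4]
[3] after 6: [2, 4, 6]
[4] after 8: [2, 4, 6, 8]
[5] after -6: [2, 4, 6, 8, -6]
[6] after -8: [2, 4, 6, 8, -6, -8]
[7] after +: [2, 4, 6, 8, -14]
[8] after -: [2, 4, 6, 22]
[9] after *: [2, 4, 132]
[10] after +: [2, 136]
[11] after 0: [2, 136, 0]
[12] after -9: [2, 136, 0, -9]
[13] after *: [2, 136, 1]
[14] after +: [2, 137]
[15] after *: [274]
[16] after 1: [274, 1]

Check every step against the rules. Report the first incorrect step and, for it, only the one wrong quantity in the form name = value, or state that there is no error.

Recomputing the run from the initial state:
step 1: [2]
step 2: [2, 4]
step 3: [2, 4, 6]
step 4: [2, 4, 6, 8]
step 5: [2, 4, 6, 8, -6]
step 6: [2, 4, 6, 8, -6, -8]
step 7: [2, 4, 6, 8, -14]
step 8: [2, 4, 6, 22]
step 9: [2, 4, 132]
step 10: [2, 136]
step 11: [2, 136, 0]
step 12: [2, 136, 0, -9]
step 13: [2, 136, 0]
step 14: [2, 136]
step 15: [272]
step 16: [272, 1]
The first disagreement with the printout is at step 13, where the value should be top = 0.

step 13, top = 0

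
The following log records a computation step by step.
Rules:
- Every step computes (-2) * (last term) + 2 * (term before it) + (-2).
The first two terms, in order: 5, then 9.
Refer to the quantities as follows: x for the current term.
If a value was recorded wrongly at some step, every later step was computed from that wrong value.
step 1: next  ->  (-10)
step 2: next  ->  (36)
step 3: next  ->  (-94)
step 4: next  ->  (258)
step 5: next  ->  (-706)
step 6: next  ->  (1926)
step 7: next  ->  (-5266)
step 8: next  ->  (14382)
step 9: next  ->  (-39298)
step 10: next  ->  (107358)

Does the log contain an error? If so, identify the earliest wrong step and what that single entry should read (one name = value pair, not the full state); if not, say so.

no error

Recomputing the run from the initial state:
step 1: x = -10
step 2: x = 36
step 3: x = -94
step 4: x = 258
step 5: x = -706
step 6: x = 1926
step 7: x = -5266
step 8: x = 14382
step 9: x = -39298
step 10: x = 107358
This matches the log at every step.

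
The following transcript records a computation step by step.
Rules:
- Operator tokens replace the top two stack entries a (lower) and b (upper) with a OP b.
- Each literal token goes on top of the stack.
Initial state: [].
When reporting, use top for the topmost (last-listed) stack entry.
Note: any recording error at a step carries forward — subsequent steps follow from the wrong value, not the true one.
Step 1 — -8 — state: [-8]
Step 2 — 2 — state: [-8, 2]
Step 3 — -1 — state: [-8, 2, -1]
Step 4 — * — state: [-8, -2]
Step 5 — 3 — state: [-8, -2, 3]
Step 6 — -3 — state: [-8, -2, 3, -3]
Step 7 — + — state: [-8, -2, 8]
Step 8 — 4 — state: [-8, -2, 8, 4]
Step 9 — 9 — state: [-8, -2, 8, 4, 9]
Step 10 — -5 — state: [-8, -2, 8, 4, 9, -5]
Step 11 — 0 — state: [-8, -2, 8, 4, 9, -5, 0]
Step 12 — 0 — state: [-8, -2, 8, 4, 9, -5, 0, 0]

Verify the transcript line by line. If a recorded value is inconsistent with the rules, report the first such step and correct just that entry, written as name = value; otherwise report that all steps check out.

step 7, top = 0

Step 1: push -8: top = -8 — exactly as logged.
Step 2: push 2: top = 2 — confirmed correct.
Step 3: push -1: top = -1 — agrees with the transcript.
Step 4: 2 * -1 = -2 — matches.
Step 5: push 3: top = 3 — confirmed correct.
Step 6: push -3: top = -3 — agrees with the transcript.
Step 7: 3 + -3 = 0 — the transcript disagrees here.
The audit stops at step 7: the recorded entry is wrong and should be top = 0.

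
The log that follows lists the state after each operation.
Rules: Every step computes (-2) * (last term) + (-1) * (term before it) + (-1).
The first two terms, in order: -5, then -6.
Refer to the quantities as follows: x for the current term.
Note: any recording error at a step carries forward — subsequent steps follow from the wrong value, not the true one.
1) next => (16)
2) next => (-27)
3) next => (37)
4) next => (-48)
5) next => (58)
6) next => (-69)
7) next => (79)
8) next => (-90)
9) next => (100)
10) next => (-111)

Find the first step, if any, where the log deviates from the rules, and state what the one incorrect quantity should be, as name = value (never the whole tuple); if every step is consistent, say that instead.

step 1: x = -2*(-6) + (-1)*(-5) + (-1) = 16 -> verified
step 2: x = -2*(16) + (-1)*(-6) + (-1) = -27 -> verified
step 3: x = -2*(-27) + (-1)*(16) + (-1) = 37 -> no discrepancy
step 4: x = -2*(37) + (-1)*(-27) + (-1) = -48 -> agrees with the log
step 5: x = -2*(-48) + (-1)*(37) + (-1) = 58 -> consistent with the log
step 6: x = -2*(58) + (-1)*(-48) + (-1) = -69 -> confirmed correct
step 7: x = -2*(-69) + (-1)*(58) + (-1) = 79 -> consistent with the log
step 8: x = -2*(79) + (-1)*(-69) + (-1) = -90 -> no discrepancy
step 9: x = -2*(-90) + (-1)*(79) + (-1) = 100 -> matches
step 10: x = -2*(100) + (-1)*(-90) + (-1) = -111 -> same as recorded
The whole run recomputes cleanly — no discrepancies.

no error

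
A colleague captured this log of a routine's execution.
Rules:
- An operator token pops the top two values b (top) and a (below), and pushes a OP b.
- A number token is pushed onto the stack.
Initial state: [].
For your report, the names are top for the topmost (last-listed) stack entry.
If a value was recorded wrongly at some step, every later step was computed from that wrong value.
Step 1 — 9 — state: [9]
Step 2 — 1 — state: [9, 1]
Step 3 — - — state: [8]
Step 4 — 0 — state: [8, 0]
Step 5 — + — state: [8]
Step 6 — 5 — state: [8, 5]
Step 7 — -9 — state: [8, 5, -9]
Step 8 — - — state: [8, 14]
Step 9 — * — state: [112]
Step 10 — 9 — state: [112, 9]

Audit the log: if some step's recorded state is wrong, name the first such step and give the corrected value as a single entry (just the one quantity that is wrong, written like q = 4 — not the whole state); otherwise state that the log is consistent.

no error

Step 1: push 9: top = 9 — verified.
Step 2: push 1: top = 1 — confirmed correct.
Step 3: 9 - 1 = 8 — checks out.
Step 4: push 0: top = 0 — checks out.
Step 5: 8 + 0 = 8 — exactly as logged.
Step 6: push 5: top = 5 — checks out.
Step 7: push -9: top = -9 — checks out.
Step 8: 5 - -9 = 14 — agrees with the log.
Step 9: 8 * 14 = 112 — agrees with the log.
Step 10: push 9: top = 9 — agrees with the log.
Each recorded entry agrees with the recomputation.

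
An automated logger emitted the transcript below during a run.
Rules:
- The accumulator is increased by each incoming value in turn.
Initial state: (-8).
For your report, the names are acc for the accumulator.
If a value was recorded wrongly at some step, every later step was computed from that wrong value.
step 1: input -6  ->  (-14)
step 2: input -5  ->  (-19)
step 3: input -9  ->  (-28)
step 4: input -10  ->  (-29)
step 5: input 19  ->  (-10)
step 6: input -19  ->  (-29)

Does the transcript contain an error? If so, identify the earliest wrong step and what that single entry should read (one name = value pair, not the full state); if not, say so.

step 4, acc = -38

Recomputing the run from the initial state:
step 1: acc = -14
step 2: acc = -19
step 3: acc = -28
step 4: acc = -38
step 5: acc = -19
step 6: acc = -38
The first disagreement with the transcript is at step 4, where the value should be acc = -38.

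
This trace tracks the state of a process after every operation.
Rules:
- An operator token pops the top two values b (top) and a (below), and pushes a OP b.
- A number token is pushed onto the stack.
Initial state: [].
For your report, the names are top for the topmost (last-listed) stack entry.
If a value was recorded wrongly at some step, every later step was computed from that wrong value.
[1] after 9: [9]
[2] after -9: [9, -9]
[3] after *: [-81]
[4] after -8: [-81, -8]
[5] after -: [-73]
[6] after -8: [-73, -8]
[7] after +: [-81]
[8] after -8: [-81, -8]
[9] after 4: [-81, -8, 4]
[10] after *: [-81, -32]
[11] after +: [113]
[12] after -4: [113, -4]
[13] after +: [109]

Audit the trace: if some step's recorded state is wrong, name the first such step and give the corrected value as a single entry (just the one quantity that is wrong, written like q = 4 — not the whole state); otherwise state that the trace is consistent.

Step 1: push 9: top = 9 — checks out.
Step 2: push -9: top = -9 — verified.
Step 3: 9 * -9 = -81 — confirmed correct.
Step 4: push -8: top = -8 — no discrepancy.
Step 5: -81 - -8 = -73 — verified.
Step 6: push -8: top = -8 — no discrepancy.
Step 7: -73 + -8 = -81 — confirmed correct.
Step 8: push -8: top = -8 — matches.
Step 9: push 4: top = 4 — checks out.
Step 10: -8 * 4 = -32 — consistent with the trace.
Step 11: -81 + -32 = -113 — the trace has a different value.
The earliest wrong entry is at step 11: it should read top = -113.

step 11, top = -113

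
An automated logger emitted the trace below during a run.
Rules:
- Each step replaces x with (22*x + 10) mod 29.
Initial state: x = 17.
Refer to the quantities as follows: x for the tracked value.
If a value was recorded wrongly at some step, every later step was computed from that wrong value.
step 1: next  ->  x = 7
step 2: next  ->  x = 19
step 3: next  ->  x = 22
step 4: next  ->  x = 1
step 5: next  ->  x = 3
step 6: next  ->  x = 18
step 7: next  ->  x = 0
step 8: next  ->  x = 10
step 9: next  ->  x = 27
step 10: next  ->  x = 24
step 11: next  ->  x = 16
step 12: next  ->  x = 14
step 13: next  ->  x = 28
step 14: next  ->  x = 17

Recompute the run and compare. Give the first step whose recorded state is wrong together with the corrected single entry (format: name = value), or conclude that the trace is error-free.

no error

1. x = (22*17 + 10) mod 29 = 7 (in agreement)
2. x = (22*7 + 10) mod 29 = 19 (in agreement)
3. x = (22*19 + 10) mod 29 = 22 (verified)
4. x = (22*22 + 10) mod 29 = 1 (matches)
5. x = (22*1 + 10) mod 29 = 3 (in agreement)
6. x = (22*3 + 10) mod 29 = 18 (in agreement)
7. x = (22*18 + 10) mod 29 = 0 (same as recorded)
8. x = (22*0 + 10) mod 29 = 10 (no discrepancy)
9. x = (22*10 + 10) mod 29 = 27 (same as recorded)
10. x = (22*27 + 10) mod 29 = 24 (exactly as logged)
11. x = (22*24 + 10) mod 29 = 16 (same as recorded)
12. x = (22*16 + 10) mod 29 = 14 (confirmed correct)
13. x = (22*14 + 10) mod 29 = 28 (exactly as logged)
14. x = (22*28 + 10) mod 29 = 17 (same as recorded)
Each recorded entry agrees with the recomputation.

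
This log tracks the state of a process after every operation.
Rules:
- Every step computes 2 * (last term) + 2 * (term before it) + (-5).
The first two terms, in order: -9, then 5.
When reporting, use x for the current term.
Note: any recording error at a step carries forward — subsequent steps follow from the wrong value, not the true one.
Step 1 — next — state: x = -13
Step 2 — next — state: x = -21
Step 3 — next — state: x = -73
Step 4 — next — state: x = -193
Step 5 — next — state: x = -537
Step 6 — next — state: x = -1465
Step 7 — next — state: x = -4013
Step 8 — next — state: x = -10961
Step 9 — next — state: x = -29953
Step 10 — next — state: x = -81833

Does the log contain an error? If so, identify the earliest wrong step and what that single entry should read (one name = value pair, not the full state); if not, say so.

step 1: x = 2*(5) + (2)*(-9) + (-5) = -13 -> consistent with the log
step 2: x = 2*(-13) + (2)*(5) + (-5) = -21 -> in agreement
step 3: x = 2*(-21) + (2)*(-13) + (-5) = -73 -> checks out
step 4: x = 2*(-73) + (2)*(-21) + (-5) = -193 -> exactly as logged
step 5: x = 2*(-193) + (2)*(-73) + (-5) = -537 -> same as recorded
step 6: x = 2*(-537) + (2)*(-193) + (-5) = -1465 -> checks out
step 7: x = 2*(-1465) + (2)*(-537) + (-5) = -4009 -> not what was recorded
Conclusion: step 7 carries the first error; the entry should be x = -4009.

step 7, x = -4009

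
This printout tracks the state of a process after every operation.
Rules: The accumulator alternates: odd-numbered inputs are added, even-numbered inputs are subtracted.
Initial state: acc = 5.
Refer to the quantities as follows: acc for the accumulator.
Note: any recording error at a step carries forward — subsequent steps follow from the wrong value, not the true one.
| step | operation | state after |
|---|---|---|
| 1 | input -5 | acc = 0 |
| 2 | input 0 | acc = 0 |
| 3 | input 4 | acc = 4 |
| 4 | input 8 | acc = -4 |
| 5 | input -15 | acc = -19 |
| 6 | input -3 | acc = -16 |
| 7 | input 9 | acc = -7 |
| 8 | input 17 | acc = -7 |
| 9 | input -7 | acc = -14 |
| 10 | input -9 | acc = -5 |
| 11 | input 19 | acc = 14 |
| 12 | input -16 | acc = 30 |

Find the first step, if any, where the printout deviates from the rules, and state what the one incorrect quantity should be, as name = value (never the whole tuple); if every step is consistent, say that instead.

1. acc = 5 + -5 = 0 (verified)
2. acc = 0 - 0 = 0 (consistent with the printout)
3. acc = 0 + 4 = 4 (exactly as logged)
4. acc = 4 - 8 = -4 (same as recorded)
5. acc = -4 + -15 = -19 (exactly as logged)
6. acc = -19 - -3 = -16 (agrees with the printout)
7. acc = -16 + 9 = -7 (matches)
8. acc = -7 - 17 = -24 (not what was recorded)
So the first discrepancy is step 8, where the right value is acc = -24.

step 8, acc = -24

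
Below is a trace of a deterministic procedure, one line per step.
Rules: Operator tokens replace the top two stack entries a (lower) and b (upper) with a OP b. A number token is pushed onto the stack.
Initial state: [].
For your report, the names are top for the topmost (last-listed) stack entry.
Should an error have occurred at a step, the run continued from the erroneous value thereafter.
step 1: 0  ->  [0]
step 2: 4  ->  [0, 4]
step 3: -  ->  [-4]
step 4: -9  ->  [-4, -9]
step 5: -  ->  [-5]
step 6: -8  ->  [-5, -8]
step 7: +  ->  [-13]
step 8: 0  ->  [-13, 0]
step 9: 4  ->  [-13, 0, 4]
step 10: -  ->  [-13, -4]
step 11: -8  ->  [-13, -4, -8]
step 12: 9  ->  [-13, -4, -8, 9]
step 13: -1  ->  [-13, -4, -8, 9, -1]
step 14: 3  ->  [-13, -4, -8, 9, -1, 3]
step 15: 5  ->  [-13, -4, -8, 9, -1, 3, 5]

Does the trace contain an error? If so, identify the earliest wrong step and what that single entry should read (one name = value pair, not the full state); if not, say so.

Recomputing the run from the initial state:
step 1: [0]
step 2: [0, 4]
step 3: [-4]
step 4: [-4, -9]
step 5: [5]
step 6: [5, -8]
step 7: [-3]
step 8: [-3, 0]
step 9: [-3, 0, 4]
step 10: [-3, -4]
step 11: [-3, -4, -8]
step 12: [-3, -4, -8, 9]
step 13: [-3, -4, -8, 9, -1]
step 14: [-3, -4, -8, 9, -1, 3]
step 15: [-3, -4, -8, 9, -1, 3, 5]
The first disagreement with the trace is at step 5, where the value should be top = 5.

step 5, top = 5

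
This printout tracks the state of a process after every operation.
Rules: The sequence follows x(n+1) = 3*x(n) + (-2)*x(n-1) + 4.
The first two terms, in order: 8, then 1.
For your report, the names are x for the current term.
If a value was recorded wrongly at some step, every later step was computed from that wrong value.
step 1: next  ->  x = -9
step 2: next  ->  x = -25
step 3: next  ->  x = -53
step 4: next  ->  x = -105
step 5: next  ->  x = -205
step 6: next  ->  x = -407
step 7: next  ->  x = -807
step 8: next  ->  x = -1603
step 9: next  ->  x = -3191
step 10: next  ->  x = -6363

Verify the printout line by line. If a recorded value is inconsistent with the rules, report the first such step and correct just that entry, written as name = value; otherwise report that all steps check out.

step 1: x = 3*(1) + (-2)*(8) + (4) = -9 -> matches
step 2: x = 3*(-9) + (-2)*(1) + (4) = -25 -> confirmed correct
step 3: x = 3*(-25) + (-2)*(-9) + (4) = -53 -> exactly as logged
step 4: x = 3*(-53) + (-2)*(-25) + (4) = -105 -> verified
step 5: x = 3*(-105) + (-2)*(-53) + (4) = -205 -> no discrepancy
step 6: x = 3*(-205) + (-2)*(-105) + (4) = -401 -> this is not what the printout shows
The earliest wrong entry is at step 6: it should read x = -401.

step 6, x = -401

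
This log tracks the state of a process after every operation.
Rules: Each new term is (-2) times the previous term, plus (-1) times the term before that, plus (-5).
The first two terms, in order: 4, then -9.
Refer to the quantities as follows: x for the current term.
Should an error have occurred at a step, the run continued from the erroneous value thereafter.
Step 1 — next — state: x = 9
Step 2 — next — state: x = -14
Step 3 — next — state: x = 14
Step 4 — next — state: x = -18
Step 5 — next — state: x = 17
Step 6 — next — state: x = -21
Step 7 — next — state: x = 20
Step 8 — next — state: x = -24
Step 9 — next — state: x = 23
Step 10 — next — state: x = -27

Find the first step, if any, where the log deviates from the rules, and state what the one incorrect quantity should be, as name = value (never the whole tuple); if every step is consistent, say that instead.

1. x = -2*(-9) + (-1)*(4) + (-5) = 9 (consistent with the log)
2. x = -2*(9) + (-1)*(-9) + (-5) = -14 (matches)
3. x = -2*(-14) + (-1)*(9) + (-5) = 14 (exactly as logged)
4. x = -2*(14) + (-1)*(-14) + (-5) = -19 (this is not what the log shows)
The audit stops at step 4: the recorded entry is wrong and should be x = -19.

step 4, x = -19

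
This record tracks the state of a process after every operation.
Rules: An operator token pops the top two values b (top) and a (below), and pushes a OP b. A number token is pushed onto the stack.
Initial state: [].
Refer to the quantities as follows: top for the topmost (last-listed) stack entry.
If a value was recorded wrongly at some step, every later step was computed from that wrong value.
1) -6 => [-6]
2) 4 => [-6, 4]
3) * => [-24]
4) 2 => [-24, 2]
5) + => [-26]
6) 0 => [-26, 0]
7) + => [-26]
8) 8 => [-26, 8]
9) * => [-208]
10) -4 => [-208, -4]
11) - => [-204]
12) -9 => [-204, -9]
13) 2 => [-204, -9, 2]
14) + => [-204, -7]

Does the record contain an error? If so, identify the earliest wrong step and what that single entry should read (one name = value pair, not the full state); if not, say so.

step 1: push -6: top = -6 -> verified
step 2: push 4: top = 4 -> same as recorded
step 3: -6 * 4 = -24 -> agrees with the record
step 4: push 2: top = 2 -> agrees with the record
step 5: -24 + 2 = -22 -> the recorded entry deviates here
The earliest wrong entry is at step 5: it should read top = -22.

step 5, top = -22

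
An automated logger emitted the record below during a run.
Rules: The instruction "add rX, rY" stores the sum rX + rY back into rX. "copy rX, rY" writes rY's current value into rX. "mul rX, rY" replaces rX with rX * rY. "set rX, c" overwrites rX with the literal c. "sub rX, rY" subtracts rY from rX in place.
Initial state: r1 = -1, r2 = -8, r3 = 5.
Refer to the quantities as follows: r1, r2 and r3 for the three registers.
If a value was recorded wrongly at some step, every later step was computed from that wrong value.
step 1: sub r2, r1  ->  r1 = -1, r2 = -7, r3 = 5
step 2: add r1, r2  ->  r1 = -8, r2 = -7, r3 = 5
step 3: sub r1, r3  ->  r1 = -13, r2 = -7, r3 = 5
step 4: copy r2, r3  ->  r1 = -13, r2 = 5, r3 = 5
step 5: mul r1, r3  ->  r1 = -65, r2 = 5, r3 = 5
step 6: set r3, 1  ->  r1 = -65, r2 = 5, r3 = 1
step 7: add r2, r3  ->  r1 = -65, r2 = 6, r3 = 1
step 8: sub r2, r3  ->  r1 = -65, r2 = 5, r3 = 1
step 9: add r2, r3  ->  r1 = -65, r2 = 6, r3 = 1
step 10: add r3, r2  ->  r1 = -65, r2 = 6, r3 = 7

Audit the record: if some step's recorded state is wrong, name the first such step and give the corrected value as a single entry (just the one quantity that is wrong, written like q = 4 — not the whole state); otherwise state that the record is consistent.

no error

Recomputing the run from the initial state:
step 1: r1 = -1, r2 = -7, r3 = 5
step 2: r1 = -8, r2 = -7, r3 = 5
step 3: r1 = -13, r2 = -7, r3 = 5
step 4: r1 = -13, r2 = 5, r3 = 5
step 5: r1 = -65, r2 = 5, r3 = 5
step 6: r1 = -65, r2 = 5, r3 = 1
step 7: r1 = -65, r2 = 6, r3 = 1
step 8: r1 = -65, r2 = 5, r3 = 1
step 9: r1 = -65, r2 = 6, r3 = 1
step 10: r1 = -65, r2 = 6, r3 = 7
This matches the record at every step.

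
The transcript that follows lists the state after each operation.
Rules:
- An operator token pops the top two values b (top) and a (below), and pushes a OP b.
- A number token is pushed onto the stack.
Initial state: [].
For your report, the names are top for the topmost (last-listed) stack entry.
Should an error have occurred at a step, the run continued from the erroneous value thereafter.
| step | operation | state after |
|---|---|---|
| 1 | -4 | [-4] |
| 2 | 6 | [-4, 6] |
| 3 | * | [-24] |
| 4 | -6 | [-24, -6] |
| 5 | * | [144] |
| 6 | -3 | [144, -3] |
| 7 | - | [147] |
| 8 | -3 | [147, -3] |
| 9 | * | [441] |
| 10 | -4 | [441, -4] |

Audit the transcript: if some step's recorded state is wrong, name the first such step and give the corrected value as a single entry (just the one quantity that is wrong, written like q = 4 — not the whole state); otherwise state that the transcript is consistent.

step 9, top = -441

Step 1: push -4: top = -4 — verified.
Step 2: push 6: top = 6 — same as recorded.
Step 3: -4 * 6 = -24 — checks out.
Step 4: push -6: top = -6 — agrees with the transcript.
Step 5: -24 * -6 = 144 — checks out.
Step 6: push -3: top = -3 — confirmed correct.
Step 7: 144 - -3 = 147 — no discrepancy.
Step 8: push -3: top = -3 — agrees with the transcript.
Step 9: 147 * -3 = -441 — the entry is off here.
First incorrect step: 9; the correct value is top = -441.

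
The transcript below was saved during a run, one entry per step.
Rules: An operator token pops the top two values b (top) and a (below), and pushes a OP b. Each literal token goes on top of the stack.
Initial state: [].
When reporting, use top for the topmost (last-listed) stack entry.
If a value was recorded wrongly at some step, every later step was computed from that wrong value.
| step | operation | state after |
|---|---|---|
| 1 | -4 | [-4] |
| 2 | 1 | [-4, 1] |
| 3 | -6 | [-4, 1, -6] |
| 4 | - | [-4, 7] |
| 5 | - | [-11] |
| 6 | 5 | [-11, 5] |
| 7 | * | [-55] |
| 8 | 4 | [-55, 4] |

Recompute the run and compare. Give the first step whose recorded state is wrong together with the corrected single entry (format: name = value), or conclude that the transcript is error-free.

Recomputing the run from the initial state:
step 1: [-4]
step 2: [-4, 1]
step 3: [-4, 1, -6]
step 4: [-4, 7]
step 5: [-11]
step 6: [-11, 5]
step 7: [-55]
step 8: [-55, 4]
This matches the transcript at every step.

no error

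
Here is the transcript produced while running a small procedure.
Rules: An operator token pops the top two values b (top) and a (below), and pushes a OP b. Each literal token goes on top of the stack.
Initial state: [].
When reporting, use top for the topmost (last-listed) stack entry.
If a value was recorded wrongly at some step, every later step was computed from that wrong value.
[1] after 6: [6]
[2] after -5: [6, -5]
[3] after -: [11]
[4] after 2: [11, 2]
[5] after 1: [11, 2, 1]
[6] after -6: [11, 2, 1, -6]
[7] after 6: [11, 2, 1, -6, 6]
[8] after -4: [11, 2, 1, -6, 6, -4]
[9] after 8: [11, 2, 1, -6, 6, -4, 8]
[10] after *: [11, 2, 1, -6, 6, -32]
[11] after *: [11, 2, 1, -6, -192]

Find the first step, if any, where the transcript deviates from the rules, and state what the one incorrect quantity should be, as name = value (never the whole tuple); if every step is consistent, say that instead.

no error

1. push 6: top = 6 (verified)
2. push -5: top = -5 (agrees with the transcript)
3. 6 - -5 = 11 (same as recorded)
4. push 2: top = 2 (agrees with the transcript)
5. push 1: top = 1 (checks out)
6. push -6: top = -6 (verified)
7. push 6: top = 6 (agrees with the transcript)
8. push -4: top = -4 (agrees with the transcript)
9. push 8: top = 8 (same as recorded)
10. -4 * 8 = -32 (exactly as logged)
11. 6 * -32 = -192 (exactly as logged)
All entries verified; no error found.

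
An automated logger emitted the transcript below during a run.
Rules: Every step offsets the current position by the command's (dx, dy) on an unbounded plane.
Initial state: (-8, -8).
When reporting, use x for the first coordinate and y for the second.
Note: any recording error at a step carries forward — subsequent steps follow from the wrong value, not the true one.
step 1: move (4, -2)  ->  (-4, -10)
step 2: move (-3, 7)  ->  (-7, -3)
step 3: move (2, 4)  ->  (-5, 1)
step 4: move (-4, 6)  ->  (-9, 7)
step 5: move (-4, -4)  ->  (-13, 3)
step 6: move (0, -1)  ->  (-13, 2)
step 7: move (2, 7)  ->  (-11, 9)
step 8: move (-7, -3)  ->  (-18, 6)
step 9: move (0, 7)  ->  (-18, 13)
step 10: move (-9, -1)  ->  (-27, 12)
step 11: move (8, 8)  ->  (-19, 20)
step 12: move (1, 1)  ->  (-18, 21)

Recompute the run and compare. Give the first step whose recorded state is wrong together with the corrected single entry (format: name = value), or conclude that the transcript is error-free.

no error

step 1: x = -8 + (4) = -4, y = -8 + (-2) = -10 -> same as recorded
step 2: x = -4 + (-3) = -7, y = -10 + (7) = -3 -> confirmed correct
step 3: x = -7 + (2) = -5, y = -3 + (4) = 1 -> no discrepancy
step 4: x = -5 + (-4) = -9, y = 1 + (6) = 7 -> agrees with the transcript
step 5: x = -9 + (-4) = -13, y = 7 + (-4) = 3 -> agrees with the transcript
step 6: x = -13 + (0) = -13, y = 3 + (-1) = 2 -> agrees with the transcript
step 7: x = -13 + (2) = -11, y = 2 + (7) = 9 -> confirmed correct
step 8: x = -11 + (-7) = -18, y = 9 + (-3) = 6 -> exactly as logged
step 9: x = -18 + (0) = -18, y = 6 + (7) = 13 -> no discrepancy
step 10: x = -18 + (-9) = -27, y = 13 + (-1) = 12 -> in agreement
step 11: x = -27 + (8) = -19, y = 12 + (8) = 20 -> confirmed correct
step 12: x = -19 + (1) = -18, y = 20 + (1) = 21 -> confirmed correct
Nothing is out of place; the run is error-free.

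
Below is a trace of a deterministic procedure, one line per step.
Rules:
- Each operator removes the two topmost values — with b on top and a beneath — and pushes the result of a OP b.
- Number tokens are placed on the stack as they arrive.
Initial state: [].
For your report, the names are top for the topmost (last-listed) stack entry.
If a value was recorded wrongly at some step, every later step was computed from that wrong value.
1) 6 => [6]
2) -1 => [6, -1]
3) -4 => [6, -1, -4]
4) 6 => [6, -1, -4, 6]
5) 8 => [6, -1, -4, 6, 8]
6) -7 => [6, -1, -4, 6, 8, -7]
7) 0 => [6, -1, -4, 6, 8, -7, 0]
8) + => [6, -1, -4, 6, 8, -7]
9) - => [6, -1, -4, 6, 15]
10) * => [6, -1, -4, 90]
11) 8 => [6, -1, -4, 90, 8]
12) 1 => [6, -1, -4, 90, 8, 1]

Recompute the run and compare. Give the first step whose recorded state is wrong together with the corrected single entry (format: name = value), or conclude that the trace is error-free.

Recomputing the run from the initial state:
step 1: [6]
step 2: [6, -1]
step 3: [6, -1, -4]
step 4: [6, -1, -4, 6]
step 5: [6, -1, -4, 6, 8]
step 6: [6, -1, -4, 6, 8, -7]
step 7: [6, -1, -4, 6, 8, -7, 0]
step 8: [6, -1, -4, 6, 8, -7]
step 9: [6, -1, -4, 6, 15]
step 10: [6, -1, -4, 90]
step 11: [6, -1, -4, 90, 8]
step 12: [6, -1, -4, 90, 8, 1]
This matches the trace at every step.

no error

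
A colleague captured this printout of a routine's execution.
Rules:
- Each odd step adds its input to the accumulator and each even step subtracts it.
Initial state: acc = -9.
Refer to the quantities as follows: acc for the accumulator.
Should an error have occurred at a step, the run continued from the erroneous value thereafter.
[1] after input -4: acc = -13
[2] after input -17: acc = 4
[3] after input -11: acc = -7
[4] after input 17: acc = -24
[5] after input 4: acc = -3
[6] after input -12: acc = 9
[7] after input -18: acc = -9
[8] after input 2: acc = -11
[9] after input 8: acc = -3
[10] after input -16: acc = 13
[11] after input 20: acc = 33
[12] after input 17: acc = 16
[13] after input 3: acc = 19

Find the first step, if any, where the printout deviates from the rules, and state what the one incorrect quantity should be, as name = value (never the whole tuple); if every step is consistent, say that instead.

step 5, acc = -20

Recomputing the run from the initial state:
step 1: acc = -13
step 2: acc = 4
step 3: acc = -7
step 4: acc = -24
step 5: acc = -20
step 6: acc = -8
step 7: acc = -26
step 8: acc = -28
step 9: acc = -20
step 10: acc = -4
step 11: acc = 16
step 12: acc = -1
step 13: acc = 2
The first disagreement with the printout is at step 5, where the value should be acc = -20.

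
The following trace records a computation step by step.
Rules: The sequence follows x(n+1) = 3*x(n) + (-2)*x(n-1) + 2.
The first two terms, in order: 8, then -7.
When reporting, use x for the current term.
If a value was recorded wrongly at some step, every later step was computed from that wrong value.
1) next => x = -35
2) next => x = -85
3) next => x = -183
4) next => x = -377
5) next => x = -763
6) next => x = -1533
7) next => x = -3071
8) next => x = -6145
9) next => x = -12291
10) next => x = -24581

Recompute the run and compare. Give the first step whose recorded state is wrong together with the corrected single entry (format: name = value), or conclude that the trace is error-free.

Step 1: x = 3*(-7) + (-2)*(8) + (2) = -35 — consistent with the trace.
Step 2: x = 3*(-35) + (-2)*(-7) + (2) = -89 — the trace disagrees here.
First deviation found at step 2; the corrected entry is x = -89.

step 2, x = -89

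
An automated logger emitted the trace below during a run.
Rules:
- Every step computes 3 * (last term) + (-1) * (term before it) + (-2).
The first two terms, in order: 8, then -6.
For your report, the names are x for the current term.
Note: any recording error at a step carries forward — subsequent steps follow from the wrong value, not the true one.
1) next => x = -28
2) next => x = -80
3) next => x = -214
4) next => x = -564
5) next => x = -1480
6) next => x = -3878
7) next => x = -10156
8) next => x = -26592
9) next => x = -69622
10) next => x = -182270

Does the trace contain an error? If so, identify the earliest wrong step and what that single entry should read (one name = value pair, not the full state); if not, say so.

Recomputing the run from the initial state:
step 1: x = -28
step 2: x = -80
step 3: x = -214
step 4: x = -564
step 5: x = -1480
step 6: x = -3878
step 7: x = -10156
step 8: x = -26592
step 9: x = -69622
step 10: x = -182276
The first disagreement with the trace is at step 10, where the value should be x = -182276.

step 10, x = -182276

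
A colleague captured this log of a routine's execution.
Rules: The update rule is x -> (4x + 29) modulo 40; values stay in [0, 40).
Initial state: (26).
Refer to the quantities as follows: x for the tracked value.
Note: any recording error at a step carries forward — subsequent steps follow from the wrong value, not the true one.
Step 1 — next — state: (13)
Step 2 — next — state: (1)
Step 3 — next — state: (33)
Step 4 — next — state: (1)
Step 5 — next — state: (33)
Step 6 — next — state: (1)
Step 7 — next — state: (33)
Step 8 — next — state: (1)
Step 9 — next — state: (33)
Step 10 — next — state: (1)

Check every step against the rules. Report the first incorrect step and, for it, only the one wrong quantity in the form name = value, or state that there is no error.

no error

1. x = (4*26 + 29) mod 40 = 13 (agrees with the log)
2. x = (4*13 + 29) mod 40 = 1 (consistent with the log)
3. x = (4*1 + 29) mod 40 = 33 (exactly as logged)
4. x = (4*33 + 29) mod 40 = 1 (no discrepancy)
5. x = (4*1 + 29) mod 40 = 33 (matches)
6. x = (4*33 + 29) mod 40 = 1 (in agreement)
7. x = (4*1 + 29) mod 40 = 33 (verified)
8. x = (4*33 + 29) mod 40 = 1 (no discrepancy)
9. x = (4*1 + 29) mod 40 = 33 (same as recorded)
10. x = (4*33 + 29) mod 40 = 1 (exactly as logged)
No step deviates from the rules.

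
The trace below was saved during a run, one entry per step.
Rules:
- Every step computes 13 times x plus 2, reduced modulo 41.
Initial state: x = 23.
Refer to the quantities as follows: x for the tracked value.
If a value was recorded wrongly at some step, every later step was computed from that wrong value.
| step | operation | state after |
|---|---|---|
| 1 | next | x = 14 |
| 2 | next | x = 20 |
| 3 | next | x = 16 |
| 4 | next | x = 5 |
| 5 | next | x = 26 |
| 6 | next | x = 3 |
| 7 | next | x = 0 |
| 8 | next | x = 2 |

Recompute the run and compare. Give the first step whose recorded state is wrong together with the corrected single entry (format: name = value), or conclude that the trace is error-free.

step 6, x = 12

step 1: x = (13*23 + 2) mod 41 = 14 -> matches
step 2: x = (13*14 + 2) mod 41 = 20 -> checks out
step 3: x = (13*20 + 2) mod 41 = 16 -> confirmed correct
step 4: x = (13*16 + 2) mod 41 = 5 -> no discrepancy
step 5: x = (13*5 + 2) mod 41 = 26 -> same as recorded
step 6: x = (13*26 + 2) mod 41 = 12 -> the trace disagrees here
Step 6 is the first one off; corrected, x = 12.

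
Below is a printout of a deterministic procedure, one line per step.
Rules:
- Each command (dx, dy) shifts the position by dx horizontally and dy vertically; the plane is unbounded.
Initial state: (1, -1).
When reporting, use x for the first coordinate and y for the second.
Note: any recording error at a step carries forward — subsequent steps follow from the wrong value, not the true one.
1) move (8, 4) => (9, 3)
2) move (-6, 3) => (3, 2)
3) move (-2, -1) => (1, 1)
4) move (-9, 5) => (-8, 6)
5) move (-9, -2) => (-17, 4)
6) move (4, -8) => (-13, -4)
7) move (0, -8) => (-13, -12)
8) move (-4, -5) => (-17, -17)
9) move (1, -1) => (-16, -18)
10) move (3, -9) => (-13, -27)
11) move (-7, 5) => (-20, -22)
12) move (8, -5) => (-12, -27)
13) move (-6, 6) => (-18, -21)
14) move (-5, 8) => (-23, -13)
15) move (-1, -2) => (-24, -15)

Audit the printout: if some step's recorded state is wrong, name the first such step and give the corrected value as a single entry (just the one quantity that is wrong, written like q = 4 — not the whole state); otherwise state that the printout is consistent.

step 2, y = 6

Step 1: x = 1 + (8) = 9, y = -1 + (4) = 3 — in agreement.
Step 2: x = 9 + (-6) = 3, y = 3 + (3) = 6 — first mismatch against the printout.
Step 2 is the first one off; corrected, y = 6.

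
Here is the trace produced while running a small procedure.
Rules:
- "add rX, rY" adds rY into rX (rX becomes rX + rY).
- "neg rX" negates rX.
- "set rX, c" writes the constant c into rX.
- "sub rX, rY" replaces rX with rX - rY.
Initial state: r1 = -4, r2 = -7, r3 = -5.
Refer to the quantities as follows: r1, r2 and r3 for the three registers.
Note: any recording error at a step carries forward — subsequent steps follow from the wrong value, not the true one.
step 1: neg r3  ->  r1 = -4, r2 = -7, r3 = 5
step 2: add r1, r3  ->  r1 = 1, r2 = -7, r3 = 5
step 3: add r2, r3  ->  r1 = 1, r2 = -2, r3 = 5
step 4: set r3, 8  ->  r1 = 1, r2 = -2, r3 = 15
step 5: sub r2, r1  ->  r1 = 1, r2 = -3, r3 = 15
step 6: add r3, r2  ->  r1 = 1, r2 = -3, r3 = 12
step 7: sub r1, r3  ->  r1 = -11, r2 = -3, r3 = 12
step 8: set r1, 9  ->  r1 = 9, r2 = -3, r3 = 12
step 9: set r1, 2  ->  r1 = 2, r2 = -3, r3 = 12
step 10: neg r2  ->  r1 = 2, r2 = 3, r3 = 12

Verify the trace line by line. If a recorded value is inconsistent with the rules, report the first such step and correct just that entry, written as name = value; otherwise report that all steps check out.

step 4, r3 = 8

Recomputing the run from the initial state:
step 1: r1 = -4, r2 = -7, r3 = 5
step 2: r1 = 1, r2 = -7, r3 = 5
step 3: r1 = 1, r2 = -2, r3 = 5
step 4: r1 = 1, r2 = -2, r3 = 8
step 5: r1 = 1, r2 = -3, r3 = 8
step 6: r1 = 1, r2 = -3, r3 = 5
step 7: r1 = -4, r2 = -3, r3 = 5
step 8: r1 = 9, r2 = -3, r3 = 5
step 9: r1 = 2, r2 = -3, r3 = 5
step 10: r1 = 2, r2 = 3, r3 = 5
The first disagreement with the trace is at step 4, where the value should be r3 = 8.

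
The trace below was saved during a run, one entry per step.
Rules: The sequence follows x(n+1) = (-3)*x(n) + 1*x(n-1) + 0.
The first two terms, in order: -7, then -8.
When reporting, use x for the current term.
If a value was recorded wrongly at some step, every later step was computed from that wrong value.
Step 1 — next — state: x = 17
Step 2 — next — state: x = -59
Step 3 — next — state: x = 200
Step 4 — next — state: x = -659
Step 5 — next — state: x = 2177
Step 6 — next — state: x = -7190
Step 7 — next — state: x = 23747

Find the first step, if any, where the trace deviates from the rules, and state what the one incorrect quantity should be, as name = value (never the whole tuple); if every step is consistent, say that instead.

step 3, x = 194

Recomputing the run from the initial state:
step 1: x = 17
step 2: x = -59
step 3: x = 194
step 4: x = -641
step 5: x = 2117
step 6: x = -6992
step 7: x = 23093
The first disagreement with the trace is at step 3, where the value should be x = 194.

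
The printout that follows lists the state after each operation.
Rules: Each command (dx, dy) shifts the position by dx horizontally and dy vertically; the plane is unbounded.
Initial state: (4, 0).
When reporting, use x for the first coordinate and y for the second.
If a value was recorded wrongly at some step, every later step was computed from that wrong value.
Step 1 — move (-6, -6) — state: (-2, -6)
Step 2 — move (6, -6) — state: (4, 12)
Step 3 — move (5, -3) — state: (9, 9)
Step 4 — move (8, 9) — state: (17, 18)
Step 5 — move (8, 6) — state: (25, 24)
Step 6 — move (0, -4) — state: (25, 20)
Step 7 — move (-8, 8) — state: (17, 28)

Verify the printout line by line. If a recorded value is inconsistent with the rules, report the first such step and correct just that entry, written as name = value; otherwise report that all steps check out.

step 2, y = -12

Step 1: x = 4 + (-6) = -2, y = 0 + (-6) = -6 — exactly as logged.
Step 2: x = -2 + (6) = 4, y = -6 + (-6) = -12 — a discrepancy with the printout.
So the first discrepancy is step 2, where the right value is y = -12.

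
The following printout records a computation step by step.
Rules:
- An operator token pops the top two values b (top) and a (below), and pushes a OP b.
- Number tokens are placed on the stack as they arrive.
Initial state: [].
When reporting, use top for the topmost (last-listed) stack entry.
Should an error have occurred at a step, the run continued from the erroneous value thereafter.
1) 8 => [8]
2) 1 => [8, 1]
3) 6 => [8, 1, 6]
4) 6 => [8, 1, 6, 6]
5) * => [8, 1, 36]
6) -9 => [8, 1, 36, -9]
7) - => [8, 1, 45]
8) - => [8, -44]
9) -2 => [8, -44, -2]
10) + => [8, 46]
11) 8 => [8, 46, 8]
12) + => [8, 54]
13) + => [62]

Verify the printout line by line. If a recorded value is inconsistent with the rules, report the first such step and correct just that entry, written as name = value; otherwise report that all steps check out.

Step 1: push 8: top = 8 — exactly as logged.
Step 2: push 1: top = 1 — same as recorded.
Step 3: push 6: top = 6 — confirmed correct.
Step 4: push 6: top = 6 — no discrepancy.
Step 5: 6 * 6 = 36 — verified.
Step 6: push -9: top = -9 — consistent with the printout.
Step 7: 36 - -9 = 45 — exactly as logged.
Step 8: 1 - 45 = -44 — in agreement.
Step 9: push -2: top = -2 — verified.
Step 10: -44 + -2 = -46 — the printout disagrees here.
Step 10 is the first one off; corrected, top = -46.

step 10, top = -46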